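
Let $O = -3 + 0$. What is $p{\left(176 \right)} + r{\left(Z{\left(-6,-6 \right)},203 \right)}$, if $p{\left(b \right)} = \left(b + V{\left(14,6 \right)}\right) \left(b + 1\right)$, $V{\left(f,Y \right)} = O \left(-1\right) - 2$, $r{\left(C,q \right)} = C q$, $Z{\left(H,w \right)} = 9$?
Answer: $33156$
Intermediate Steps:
$O = -3$
$V{\left(f,Y \right)} = 1$ ($V{\left(f,Y \right)} = \left(-3\right) \left(-1\right) - 2 = 3 - 2 = 1$)
$p{\left(b \right)} = \left(1 + b\right)^{2}$ ($p{\left(b \right)} = \left(b + 1\right) \left(b + 1\right) = \left(1 + b\right) \left(1 + b\right) = \left(1 + b\right)^{2}$)
$p{\left(176 \right)} + r{\left(Z{\left(-6,-6 \right)},203 \right)} = \left(1 + 176^{2} + 2 \cdot 176\right) + 9 \cdot 203 = \left(1 + 30976 + 352\right) + 1827 = 31329 + 1827 = 33156$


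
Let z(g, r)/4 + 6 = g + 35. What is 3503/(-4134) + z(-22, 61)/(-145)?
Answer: -623687/599430 ≈ -1.0405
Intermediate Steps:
z(g, r) = 116 + 4*g (z(g, r) = -24 + 4*(g + 35) = -24 + 4*(35 + g) = -24 + (140 + 4*g) = 116 + 4*g)
3503/(-4134) + z(-22, 61)/(-145) = 3503/(-4134) + (116 + 4*(-22))/(-145) = 3503*(-1/4134) + (116 - 88)*(-1/145) = -3503/4134 + 28*(-1/145) = -3503/4134 - 28/145 = -623687/599430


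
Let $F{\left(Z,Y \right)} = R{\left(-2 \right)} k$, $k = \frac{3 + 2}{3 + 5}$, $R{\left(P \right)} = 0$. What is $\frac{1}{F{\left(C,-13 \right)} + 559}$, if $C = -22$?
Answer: $\frac{1}{559} \approx 0.0017889$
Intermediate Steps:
$k = \frac{5}{8} \approx 0.625$
$F{\left(Z,Y \right)} = 0$ ($F{\left(Z,Y \right)} = 0 \cdot \frac{5}{8} = 0$)
$\frac{1}{F{\left(C,-13 \right)} + 559} = \frac{1}{0 + 559} = \frac{1}{559}$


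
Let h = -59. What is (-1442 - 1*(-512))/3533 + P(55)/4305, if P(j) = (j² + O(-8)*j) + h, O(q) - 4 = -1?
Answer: 7058173/15209565 ≈ 0.46406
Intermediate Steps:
O(q) = 3 (O(q) = 4 - 1 = 3)
P(j) = -59 + j² + 3*j (P(j) = (j² + 3*j) - 59 = -59 + j² + 3*j)
(-1442 - 1*(-512))/3533 + P(55)/4305 = (-1442 - 1*(-512))/3533 + (-59 + 55² + 3*55)/4305 = (-1442 + 512)*(1/3533) + (-59 + 3025 + 165)*(1/4305) = -930*1/3533 + 3131*(1/4305) = -930/3533 + 3131/4305 = 7058173/15209565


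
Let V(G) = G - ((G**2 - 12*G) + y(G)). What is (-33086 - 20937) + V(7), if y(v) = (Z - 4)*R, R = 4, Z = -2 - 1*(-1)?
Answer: -53961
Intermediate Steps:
Z = -1 (Z = -2 + 1 = -1)
y(v) = -20 (y(v) = (-1 - 4)*4 = -5*4 = -20)
V(G) = 20 - G**2 + 13*G (V(G) = G - ((G**2 - 12*G) - 20) = G - (-20 + G**2 - 12*G) = G + (20 - G**2 + 12*G) = 20 - G**2 + 13*G)
(-33086 - 20937) + V(7) = (-33086 - 20937) + (20 - 1*7**2 + 13*7) = -54023 + (20 - 1*49 + 91) = -54023 + (20 - 49 + 91) = -54023 + 62 = -53961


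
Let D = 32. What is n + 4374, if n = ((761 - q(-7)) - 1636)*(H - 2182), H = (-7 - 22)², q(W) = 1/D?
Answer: 37689309/32 ≈ 1.1778e+6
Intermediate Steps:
q(W) = 1/32
H = 841 (H = (-29)² = 841)
n = 37549341/32 (n = ((761 - 1*1/32) - 1636)*(841 - 2182) = ((761 - 1/32) - 1636)*(-1341) = (24351/32 - 1636)*(-1341) = -28001/32*(-1341) = 37549341/32 ≈ 1.1734e+6)
n + 4374 = 37549341/32 + 4374 = 37689309/32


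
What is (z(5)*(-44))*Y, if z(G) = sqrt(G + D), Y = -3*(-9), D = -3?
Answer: -1188*sqrt(2) ≈ -1680.1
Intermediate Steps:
Y = 27
z(G) = sqrt(-3 + G) (z(G) = sqrt(G - 3) = sqrt(-3 + G))
(z(5)*(-44))*Y = (sqrt(-3 + 5)*(-44))*27 = (sqrt(2)*(-44))*27 = -44*sqrt(2)*27 = -1188*sqrt(2)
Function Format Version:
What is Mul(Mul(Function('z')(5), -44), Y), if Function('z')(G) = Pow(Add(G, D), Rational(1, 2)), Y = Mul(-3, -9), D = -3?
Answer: Mul(-1188, Pow(2, Rational(1, 2))) ≈ -1680.1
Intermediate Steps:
Y = 27
Function('z')(G) = Pow(Add(-3, G), Rational(1, 2)) (Function('z')(G) = Pow(Add(G, -3), Rational(1, 2)) = Pow(Add(-3, G), Rational(1, 2)))
Mul(Mul(Function('z')(5), -44), Y) = Mul(Mul(Pow(Add(-3, 5), Rational(1, 2)), -44), 27) = Mul(Mul(Pow(2, Rational(1, 2)), -44), 27) = Mul(Mul(-44, Pow(2, Rational(1, 2))), 27) = Mul(-1188, Pow(2, Rational(1, 2)))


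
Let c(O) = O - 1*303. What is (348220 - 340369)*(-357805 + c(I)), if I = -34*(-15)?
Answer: -2807501898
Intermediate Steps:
I = 510
c(O) = -303 + O (c(O) = O - 303 = -303 + O)
(348220 - 340369)*(-357805 + c(I)) = (348220 - 340369)*(-357805 + (-303 + 510)) = 7851*(-357805 + 207) = 7851*(-357598) = -2807501898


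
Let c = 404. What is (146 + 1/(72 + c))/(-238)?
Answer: -69497/113288 ≈ -0.61345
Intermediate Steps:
(146 + 1/(72 + c))/(-238) = (146 + 1/(72 + 404))/(-238) = (146 + 1/476)*(-1/238) = (69497/476)*(-1/238) = -69497/113288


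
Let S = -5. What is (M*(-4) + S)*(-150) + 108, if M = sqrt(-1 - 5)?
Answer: 858 + 600*I*sqrt(6) ≈ 858.0 + 1469.7*I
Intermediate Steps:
M = I*sqrt(6) (M = sqrt(-6) = I*sqrt(6) ≈ 2.4495*I)
(M*(-4) + S)*(-150) + 108 = ((I*sqrt(6))*(-4) - 5)*(-150) + 108 = (-4*I*sqrt(6) - 5)*(-150) + 108 = (-5 - 4*I*sqrt(6))*(-150) + 108 = (750 + 600*I*sqrt(6)) + 108 = 858 + 600*I*sqrt(6)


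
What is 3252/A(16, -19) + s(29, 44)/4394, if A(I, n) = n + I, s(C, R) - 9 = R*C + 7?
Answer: -2380902/2197 ≈ -1083.7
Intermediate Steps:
s(C, R) = 16 + C*R (s(C, R) = 9 + (R*C + 7) = 9 + (C*R + 7) = 9 + (7 + C*R) = 16 + C*R)
A(I, n) = I + n
3252/A(16, -19) + s(29, 44)/4394 = 3252/(16 - 19) + (16 + 29*44)/4394 = 3252/(-3) + (16 + 1276)*(1/4394) = 3252*(-⅓) + 1292*(1/4394) = -1084 + 646/2197 = -2380902/2197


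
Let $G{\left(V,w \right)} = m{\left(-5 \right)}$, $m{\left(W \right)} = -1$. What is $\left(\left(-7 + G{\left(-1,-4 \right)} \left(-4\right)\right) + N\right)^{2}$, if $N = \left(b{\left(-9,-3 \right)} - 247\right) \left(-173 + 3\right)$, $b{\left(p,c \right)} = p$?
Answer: $1893729289$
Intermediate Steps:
$G{\left(V,w \right)} = -1$
$N = 43520$ ($N = \left(-9 - 247\right) \left(-173 + 3\right) = \left(-256\right) \left(-170\right) = 43520$)
$\left(\left(-7 + G{\left(-1,-4 \right)} \left(-4\right)\right) + N\right)^{2} = \left(\left(-7 - -4\right) + 43520\right)^{2} = \left(\left(-7 + 4\right) + 43520\right)^{2} = \left(-3 + 43520\right)^{2} = 43517^{2} = 1893729289$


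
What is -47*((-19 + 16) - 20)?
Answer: 1081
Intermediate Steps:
-47*((-19 + 16) - 20) = -47*(-3 - 20) = -47*(-23) = 1081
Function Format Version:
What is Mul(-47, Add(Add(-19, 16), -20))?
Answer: 1081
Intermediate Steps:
Mul(-47, Add(Add(-19, 16), -20)) = Mul(-47, Add(-3, -20)) = Mul(-47, -23) = 1081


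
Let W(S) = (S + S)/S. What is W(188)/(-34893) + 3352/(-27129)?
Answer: -39005198/315537399 ≈ -0.12362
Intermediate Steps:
W(S) = 2 (W(S) = (2*S)/S = 2)
W(188)/(-34893) + 3352/(-27129) = 2/(-34893) + 3352/(-27129) = 2*(-1/34893) + 3352*(-1/27129) = -2/34893 - 3352/27129 = -39005198/315537399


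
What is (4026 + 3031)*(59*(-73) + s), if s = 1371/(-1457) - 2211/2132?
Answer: -94458522735419/3106324 ≈ -3.0408e+7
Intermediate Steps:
s = -6144399/3106324 (s = 1371*(-1/1457) - 2211*1/2132 = -1371/1457 - 2211/2132 = -6144399/3106324 ≈ -1.9780)
(4026 + 3031)*(59*(-73) + s) = (4026 + 3031)*(59*(-73) - 6144399/3106324) = 7057*(-4307 - 6144399/3106324) = 7057*(-13385081867/3106324) = -94458522735419/3106324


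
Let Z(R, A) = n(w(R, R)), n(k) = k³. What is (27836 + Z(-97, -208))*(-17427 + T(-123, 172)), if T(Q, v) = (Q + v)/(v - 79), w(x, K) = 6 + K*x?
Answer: -450850112178423894/31 ≈ -1.4544e+16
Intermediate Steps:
T(Q, v) = (Q + v)/(-79 + v)
Z(R, A) = (6 + R²)³ (Z(R, A) = (6 + R*R)³ = (6 + R²)³)
(27836 + Z(-97, -208))*(-17427 + T(-123, 172)) = (27836 + (6 + (-97)²)³)*(-17427 + (-123 + 172)/(-79 + 172)) = (27836 + (6 + 9409)³)*(-17427 + 49/93) = (27836 + 9415³)*(-17427 + (1/93)*49) = (27836 + 834566548375)*(-17427 + 49/93) = 834566576211*(-1620662/93) = -450850112178423894/31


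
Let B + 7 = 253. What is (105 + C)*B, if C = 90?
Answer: 47970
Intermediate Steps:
B = 246 (B = -7 + 253 = 246)
(105 + C)*B = (105 + 90)*246 = 195*246 = 47970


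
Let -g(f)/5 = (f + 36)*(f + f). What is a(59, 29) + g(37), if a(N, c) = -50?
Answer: -27060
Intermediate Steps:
g(f) = -10*f*(36 + f) (g(f) = -5*(f + 36)*(f + f) = -5*(36 + f)*2*f = -10*f*(36 + f))
a(59, 29) + g(37) = -50 - 10*37*(36 + 37) = -50 - 10*37*73 = -50 - 27010 = -27060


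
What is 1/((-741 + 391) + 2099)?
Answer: 1/1749 ≈ 0.00057176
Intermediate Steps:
1/((-741 + 391) + 2099) = 1/(-350 + 2099) = 1/1749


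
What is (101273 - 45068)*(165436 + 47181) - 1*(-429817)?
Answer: 11950568302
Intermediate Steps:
(101273 - 45068)*(165436 + 47181) - 1*(-429817) = 56205*212617 + 429817 = 11950138485 + 429817 = 11950568302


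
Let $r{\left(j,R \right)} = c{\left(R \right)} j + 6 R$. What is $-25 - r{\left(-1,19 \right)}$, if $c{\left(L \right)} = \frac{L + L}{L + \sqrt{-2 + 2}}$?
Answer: $-137$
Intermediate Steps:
$c{\left(L \right)} = 2$ ($c{\left(L \right)} = \frac{2 L}{L + \sqrt{0}} = \frac{2 L}{L + 0} = \frac{2 L}{L} = 2$)
$r{\left(j,R \right)} = 2 j + 6 R$
$-25 - r{\left(-1,19 \right)} = -25 - \left(2 \left(-1\right) + 6 \cdot 19\right) = -25 - \left(-2 + 114\right) = -25 - 112 = -137$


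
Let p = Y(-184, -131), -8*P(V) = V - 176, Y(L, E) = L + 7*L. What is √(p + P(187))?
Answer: I*√23574/4 ≈ 38.385*I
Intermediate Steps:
Y(L, E) = 8*L
P(V) = 22 - V/8 (P(V) = -(V - 176)/8 = -(-176 + V)/8 = 22 - V/8)
p = -1472 (p = 8*(-184) = -1472)
√(p + P(187)) = √(-1472 + (22 - ⅛*187)) = √(-1472 + (22 - 187/8)) = √(-1472 - 11/8) = √(-11787/8) = I*√23574/4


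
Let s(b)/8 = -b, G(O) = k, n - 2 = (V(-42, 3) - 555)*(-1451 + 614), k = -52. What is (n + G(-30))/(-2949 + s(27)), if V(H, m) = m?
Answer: -461974/3165 ≈ -145.96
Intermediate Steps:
n = 462026 (n = 2 + (3 - 555)*(-1451 + 614) = 2 - 552*(-837) = 2 + 462024 = 462026)
G(O) = -52
s(b) = -8*b (s(b) = 8*(-b) = -8*b)
(n + G(-30))/(-2949 + s(27)) = (462026 - 52)/(-2949 - 8*27) = 461974/(-2949 - 216) = 461974/(-3165) = 461974*(-1/3165) = -461974/3165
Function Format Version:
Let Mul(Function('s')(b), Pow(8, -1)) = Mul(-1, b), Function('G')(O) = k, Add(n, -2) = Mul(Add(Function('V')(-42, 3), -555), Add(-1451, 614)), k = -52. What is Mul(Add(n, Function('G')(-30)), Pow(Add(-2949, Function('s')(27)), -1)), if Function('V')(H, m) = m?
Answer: Rational(-461974, 3165) ≈ -145.96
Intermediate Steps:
n = 462026 (n = Add(2, Mul(Add(3, -555), Add(-1451, 614))) = Add(2, Mul(-552, -837)) = Add(2, 462024) = 462026)
Function('G')(O) = -52
Function('s')(b) = Mul(-8, b) (Function('s')(b) = Mul(8, Mul(-1, b)) = Mul(-8, b))
Mul(Add(n, Function('G')(-30)), Pow(Add(-2949, Function('s')(27)), -1)) = Mul(Add(462026, -52), Pow(Add(-2949, Mul(-8, 27)), -1)) = Mul(461974, Pow(Add(-2949, -216), -1)) = Mul(461974, Pow(-3165, -1)) = Mul(461974, Rational(-1, 3165)) = Rational(-461974, 3165)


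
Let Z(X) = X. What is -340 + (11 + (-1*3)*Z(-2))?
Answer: -323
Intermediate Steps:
-340 + (11 + (-1*3)*Z(-2)) = -340 + (11 - 1*3*(-2)) = -340 + (11 - 3*(-2)) = -340 + (11 + 6) = -340 + 17 = -323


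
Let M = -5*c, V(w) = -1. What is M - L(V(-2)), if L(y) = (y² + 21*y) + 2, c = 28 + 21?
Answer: -227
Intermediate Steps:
c = 49
L(y) = 2 + y² + 21*y
M = -245 (M = -5*49 = -245)
M - L(V(-2)) = -245 - (2 + (-1)² + 21*(-1)) = -245 - (2 + 1 - 21) = -245 - 1*(-18) = -245 + 18 = -227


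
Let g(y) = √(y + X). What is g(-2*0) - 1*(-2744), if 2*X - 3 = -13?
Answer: 2744 + I*√5 ≈ 2744.0 + 2.2361*I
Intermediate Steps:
X = -5 (X = 3/2 + (½)*(-13) = 3/2 - 13/2 = -5)
g(y) = √(-5 + y) (g(y) = √(y - 5) = √(-5 + y))
g(-2*0) - 1*(-2744) = √(-5 - 2*0) - 1*(-2744) = √(-5 + 0) + 2744 = √(-5) + 2744 = I*√5 + 2744 = 2744 + I*√5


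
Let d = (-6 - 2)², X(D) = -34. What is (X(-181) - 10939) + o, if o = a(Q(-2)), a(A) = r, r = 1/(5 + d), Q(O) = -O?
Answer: -757136/69 ≈ -10973.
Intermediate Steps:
d = 64 (d = (-8)² = 64)
r = 1/69 (r = 1/(5 + 64) = 1/69 ≈ 0.014493)
a(A) = 1/69
o = 1/69 ≈ 0.014493
(X(-181) - 10939) + o = (-34 - 10939) + 1/69 = -10973 + 1/69 = -757136/69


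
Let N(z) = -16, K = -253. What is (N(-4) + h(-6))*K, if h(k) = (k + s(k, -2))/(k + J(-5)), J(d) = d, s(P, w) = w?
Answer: 3864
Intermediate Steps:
h(k) = (-2 + k)/(-5 + k) (h(k) = (k - 2)/(k - 5) = (-2 + k)/(-5 + k))
(N(-4) + h(-6))*K = (-16 + (-2 - 6)/(-5 - 6))*(-253) = (-16 - 8/(-11))*(-253) = (-16 - 1/11*(-8))*(-253) = (-16 + 8/11)*(-253) = -168/11*(-253) = 3864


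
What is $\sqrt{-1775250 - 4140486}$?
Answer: $6 i \sqrt{164326} \approx 2432.2 i$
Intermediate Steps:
$\sqrt{-1775250 - 4140486} = \sqrt{-5915736} = 6 i \sqrt{164326}$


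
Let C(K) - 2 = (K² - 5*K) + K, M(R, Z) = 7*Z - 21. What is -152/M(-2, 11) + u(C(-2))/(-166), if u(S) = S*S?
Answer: -2263/581 ≈ -3.8950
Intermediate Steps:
M(R, Z) = -21 + 7*Z
C(K) = 2 + K² - 4*K (C(K) = 2 + ((K² - 5*K) + K) = 2 + (K² - 4*K) = 2 + K² - 4*K)
u(S) = S²
-152/M(-2, 11) + u(C(-2))/(-166) = -152/(-21 + 7*11) + (2 + (-2)² - 4*(-2))²/(-166) = -152/(-21 + 77) + (2 + 4 + 8)²*(-1/166) = -152/56 + 14²*(-1/166) = -152*1/56 + 196*(-1/166) = -19/7 - 98/83 = -2263/581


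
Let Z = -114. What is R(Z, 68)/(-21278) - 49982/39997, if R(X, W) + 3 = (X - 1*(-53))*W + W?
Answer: -900209245/851056166 ≈ -1.0578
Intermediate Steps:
R(X, W) = -3 + W + W*(53 + X) (R(X, W) = -3 + ((X - 1*(-53))*W + W) = -3 + ((X + 53)*W + W) = -3 + ((53 + X)*W + W) = -3 + (W*(53 + X) + W) = -3 + (W + W*(53 + X)) = -3 + W + W*(53 + X))
R(Z, 68)/(-21278) - 49982/39997 = (-3 + 54*68 + 68*(-114))/(-21278) - 49982/39997 = (-3 + 3672 - 7752)*(-1/21278) - 49982*1/39997 = -4083*(-1/21278) - 49982/39997 = 4083/21278 - 49982/39997 = -900209245/851056166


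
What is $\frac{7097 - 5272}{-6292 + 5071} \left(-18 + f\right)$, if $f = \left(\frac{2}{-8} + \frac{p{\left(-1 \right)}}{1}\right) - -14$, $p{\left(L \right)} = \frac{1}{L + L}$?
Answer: $\frac{34675}{4884} \approx 7.0997$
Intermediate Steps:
$p{\left(L \right)} = \frac{1}{2 L}$
$f = \frac{53}{4}$ ($f = \left(\frac{2}{-8} + \frac{\frac{1}{2} \frac{1}{-1}}{1}\right) - -14 = \left(2 \left(- \frac{1}{8}\right) + \frac{1}{2} \left(-1\right) 1\right) + 14 = \left(- \frac{1}{4} - \frac{1}{2}\right) + 14 = - \frac{3}{4} + 14 = \frac{53}{4} \approx 13.25$)
$\frac{7097 - 5272}{-6292 + 5071} \left(-18 + f\right) = \frac{7097 - 5272}{-6292 + 5071} \left(-18 + \frac{53}{4}\right) = \frac{1825}{-1221} \left(- \frac{19}{4}\right) = 1825 \left(- \frac{1}{1221}\right) \left(- \frac{19}{4}\right) = \left(- \frac{1825}{1221}\right) \left(- \frac{19}{4}\right) = \frac{34675}{4884}$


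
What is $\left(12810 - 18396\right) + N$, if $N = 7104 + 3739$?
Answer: $5257$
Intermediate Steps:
$N = 10843$
$\left(12810 - 18396\right) + N = \left(12810 - 18396\right) + 10843 = -5586 + 10843 = 5257$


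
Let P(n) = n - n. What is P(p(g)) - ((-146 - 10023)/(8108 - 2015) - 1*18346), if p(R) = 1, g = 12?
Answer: 111792347/6093 ≈ 18348.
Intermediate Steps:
P(n) = 0
P(p(g)) - ((-146 - 10023)/(8108 - 2015) - 1*18346) = 0 - ((-146 - 10023)/(8108 - 2015) - 1*18346) = 0 - (-10169/6093 - 18346) = 0 - 1*(-111792347/6093) = 0 + 111792347/6093 = 111792347/6093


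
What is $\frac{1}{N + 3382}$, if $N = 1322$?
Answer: $\frac{1}{4704} \approx 0.00021259$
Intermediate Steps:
$\frac{1}{N + 3382} = \frac{1}{1322 + 3382} = \frac{1}{4704}$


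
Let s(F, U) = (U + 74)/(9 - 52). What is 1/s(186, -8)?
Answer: -43/66 ≈ -0.65152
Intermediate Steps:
s(F, U) = -74/43 - U/43 (s(F, U) = (74 + U)/(-43) = (74 + U)*(-1/43) = -74/43 - U/43)
1/s(186, -8) = 1/(-74/43 - 1/43*(-8)) = 1/(-74/43 + 8/43) = 1/(-66/43) = -43/66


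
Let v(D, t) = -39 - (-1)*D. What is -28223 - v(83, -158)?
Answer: -28267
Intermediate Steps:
v(D, t) = -39 + D
-28223 - v(83, -158) = -28223 - (-39 + 83) = -28223 - 1*44 = -28223 - 44 = -28267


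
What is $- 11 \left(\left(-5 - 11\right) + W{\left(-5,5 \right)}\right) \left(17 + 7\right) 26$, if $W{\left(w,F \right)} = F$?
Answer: $75504$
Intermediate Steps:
$- 11 \left(\left(-5 - 11\right) + W{\left(-5,5 \right)}\right) \left(17 + 7\right) 26 = - 11 \left(\left(-5 - 11\right) + 5\right) \left(17 + 7\right) 26 = - 11 \left(-16 + 5\right) 24 \cdot 26 = - 11 \left(\left(-11\right) 24\right) 26 = \left(-11\right) \left(-264\right) 26 = 2904 \cdot 26 = 75504$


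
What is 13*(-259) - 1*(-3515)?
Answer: 148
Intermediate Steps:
13*(-259) - 1*(-3515) = -3367 + 3515 = 148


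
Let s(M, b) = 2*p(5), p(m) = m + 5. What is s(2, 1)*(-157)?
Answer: -3140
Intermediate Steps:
p(m) = 5 + m
s(M, b) = 20 (s(M, b) = 2*(5 + 5) = 2*10 = 20)
s(2, 1)*(-157) = 20*(-157) = -3140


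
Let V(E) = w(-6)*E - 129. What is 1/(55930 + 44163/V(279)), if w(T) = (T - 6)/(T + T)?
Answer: 50/2811221 ≈ 1.7786e-5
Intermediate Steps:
w(T) = (-6 + T)/(2*T) (w(T) = (-6 + T)/((2*T)) = (-6 + T)*(1/(2*T)) = (-6 + T)/(2*T))
V(E) = -129 + E (V(E) = ((½)*(-6 - 6)/(-6))*E - 129 = ((½)*(-⅙)*(-12))*E - 129 = 1*E - 129 = E - 129 = -129 + E)
1/(55930 + 44163/V(279)) = 1/(55930 + 44163/(-129 + 279)) = 1/(55930 + 44163/150) = 1/(55930 + 44163*(1/150)) = 1/(55930 + 14721/50) = 1/(2811221/50) = 50/2811221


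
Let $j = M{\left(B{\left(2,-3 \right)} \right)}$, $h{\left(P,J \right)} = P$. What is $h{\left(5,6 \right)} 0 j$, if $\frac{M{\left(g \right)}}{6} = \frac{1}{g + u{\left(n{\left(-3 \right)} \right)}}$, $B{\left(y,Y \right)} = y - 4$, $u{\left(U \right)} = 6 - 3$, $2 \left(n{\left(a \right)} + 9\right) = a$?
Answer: $0$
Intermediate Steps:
$n{\left(a \right)} = -9 + \frac{a}{2}$
$u{\left(U \right)} = 3$ ($u{\left(U \right)} = 6 - 3 = 3$)
$B{\left(y,Y \right)} = -4 + y$
$M{\left(g \right)} = \frac{6}{3 + g}$ ($M{\left(g \right)} = \frac{6}{g + 3} = \frac{6}{3 + g}$)
$j = 6$ ($j = \frac{6}{3 + \left(-4 + 2\right)} = \frac{6}{3 - 2} = \frac{6}{1} = 6 \cdot 1 = 6$)
$h{\left(5,6 \right)} 0 j = 5 \cdot 0 \cdot 6 = 0 \cdot 6 = 0$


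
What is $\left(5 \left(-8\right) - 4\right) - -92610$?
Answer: $92566$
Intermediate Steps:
$\left(5 \left(-8\right) - 4\right) - -92610 = \left(-40 - 4\right) + 92610 = -44 + 92610 = 92566$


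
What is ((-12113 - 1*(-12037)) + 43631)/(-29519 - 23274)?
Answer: -1405/1703 ≈ -0.82502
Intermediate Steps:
((-12113 - 1*(-12037)) + 43631)/(-29519 - 23274) = ((-12113 + 12037) + 43631)/(-52793) = (-76 + 43631)*(-1/52793) = 43555*(-1/52793) = -1405/1703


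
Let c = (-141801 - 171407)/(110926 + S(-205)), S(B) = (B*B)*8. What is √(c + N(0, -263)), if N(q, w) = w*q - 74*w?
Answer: √972683825266626/223563 ≈ 139.50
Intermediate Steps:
S(B) = 8*B² (S(B) = B²*8 = 8*B²)
N(q, w) = -74*w + q*w (N(q, w) = q*w - 74*w = -74*w + q*w)
c = -156604/223563 (c = (-141801 - 171407)/(110926 + 8*(-205)²) = -313208/(110926 + 8*42025) = -313208/(110926 + 336200) = -313208/447126 = -313208*1/447126 = -156604/223563 ≈ -0.70049)
√(c + N(0, -263)) = √(-156604/223563 - 263*(-74 + 0)) = √(-156604/223563 - 263*(-74)) = √(-156604/223563 + 19462) = √(4350826502/223563) = √972683825266626/223563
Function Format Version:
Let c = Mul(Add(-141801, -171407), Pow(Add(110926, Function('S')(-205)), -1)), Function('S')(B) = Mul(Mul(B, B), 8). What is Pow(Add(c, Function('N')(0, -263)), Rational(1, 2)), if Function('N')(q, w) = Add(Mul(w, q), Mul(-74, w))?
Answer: Mul(Rational(1, 223563), Pow(972683825266626, Rational(1, 2))) ≈ 139.50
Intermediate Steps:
Function('S')(B) = Mul(8, Pow(B, 2)) (Function('S')(B) = Mul(Pow(B, 2), 8) = Mul(8, Pow(B, 2)))
Function('N')(q, w) = Add(Mul(-74, w), Mul(q, w)) (Function('N')(q, w) = Add(Mul(q, w), Mul(-74, w)) = Add(Mul(-74, w), Mul(q, w)))
c = Rational(-156604, 223563) (c = Mul(Add(-141801, -171407), Pow(Add(110926, Mul(8, Pow(-205, 2))), -1)) = Mul(-313208, Pow(Add(110926, Mul(8, 42025)), -1)) = Mul(-313208, Pow(Add(110926, 336200), -1)) = Mul(-313208, Pow(447126, -1)) = Mul(-313208, Rational(1, 447126)) = Rational(-156604, 223563) ≈ -0.70049)
Pow(Add(c, Function('N')(0, -263)), Rational(1, 2)) = Pow(Add(Rational(-156604, 223563), Mul(-263, Add(-74, 0))), Rational(1, 2)) = Pow(Add(Rational(-156604, 223563), Mul(-263, -74)), Rational(1, 2)) = Pow(Add(Rational(-156604, 223563), 19462), Rational(1, 2)) = Pow(Rational(4350826502, 223563), Rational(1, 2)) = Mul(Rational(1, 223563), Pow(972683825266626, Rational(1, 2)))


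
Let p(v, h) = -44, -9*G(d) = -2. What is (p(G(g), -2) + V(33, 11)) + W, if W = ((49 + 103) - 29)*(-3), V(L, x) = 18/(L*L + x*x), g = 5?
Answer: -249856/605 ≈ -412.99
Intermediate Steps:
G(d) = 2/9 (G(d) = -⅑*(-2) = 2/9)
V(L, x) = 18/(L² + x²)
W = -369 (W = (152 - 29)*(-3) = 123*(-3) = -369)
(p(G(g), -2) + V(33, 11)) + W = (-44 + 18/(33² + 11²)) - 369 = (-44 + 18/(1089 + 121)) - 369 = (-44 + 18/1210) - 369 = (-44 + 18*(1/1210)) - 369 = (-44 + 9/605) - 369 = -26611/605 - 369 = -249856/605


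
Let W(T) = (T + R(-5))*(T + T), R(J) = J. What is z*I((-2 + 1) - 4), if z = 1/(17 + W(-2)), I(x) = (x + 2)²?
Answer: ⅕ ≈ 0.20000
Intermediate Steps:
I(x) = (2 + x)²
W(T) = 2*T*(-5 + T) (W(T) = (T - 5)*(T + T) = (-5 + T)*(2*T) = 2*T*(-5 + T))
z = 1/45 (z = 1/(17 + 2*(-2)*(-5 - 2)) = 1/(17 + 2*(-2)*(-7)) = 1/(17 + 28) = 1/45 ≈ 0.022222)
z*I((-2 + 1) - 4) = (2 + ((-2 + 1) - 4))²/45 = (2 + (-1 - 4))²/45 = (2 - 5)²/45 = (1/45)*(-3)² = (1/45)*9 = ⅕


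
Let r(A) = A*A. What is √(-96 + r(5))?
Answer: I*√71 ≈ 8.4261*I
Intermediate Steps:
r(A) = A²
√(-96 + r(5)) = √(-96 + 5²) = √(-96 + 25) = √(-71) = I*√71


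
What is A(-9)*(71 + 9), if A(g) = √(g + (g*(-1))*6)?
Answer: 240*√5 ≈ 536.66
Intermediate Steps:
A(g) = √5*√(-g) (A(g) = √(g - g*6) = √(g - 6*g) = √(-5*g) = √5*√(-g))
A(-9)*(71 + 9) = (√5*√(-1*(-9)))*(71 + 9) = (√5*√9)*80 = (√5*3)*80 = (3*√5)*80 = 240*√5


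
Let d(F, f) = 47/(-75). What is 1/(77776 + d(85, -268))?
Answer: 75/5833153 ≈ 1.2858e-5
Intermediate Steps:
d(F, f) = -47/75 (d(F, f) = 47*(-1/75) = -47/75)
1/(77776 + d(85, -268)) = 1/(77776 - 47/75) = 1/(5833153/75) = 75/5833153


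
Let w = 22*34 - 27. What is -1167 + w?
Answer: -446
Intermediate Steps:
w = 721 (w = 748 - 27 = 721)
-1167 + w = -1167 + 721 = -446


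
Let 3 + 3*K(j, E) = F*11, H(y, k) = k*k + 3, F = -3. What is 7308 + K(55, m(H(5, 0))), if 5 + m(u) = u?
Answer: 7296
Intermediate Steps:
H(y, k) = 3 + k**2 (H(y, k) = k**2 + 3 = 3 + k**2)
m(u) = -5 + u
K(j, E) = -12 (K(j, E) = -1 + (-3*11)/3 = -1 + (1/3)*(-33) = -1 - 11 = -12)
7308 + K(55, m(H(5, 0))) = 7308 - 12 = 7296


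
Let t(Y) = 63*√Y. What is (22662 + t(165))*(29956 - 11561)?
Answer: 416867490 + 1158885*√165 ≈ 4.3175e+8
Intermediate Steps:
(22662 + t(165))*(29956 - 11561) = (22662 + 63*√165)*(29956 - 11561) = (22662 + 63*√165)*18395 = 416867490 + 1158885*√165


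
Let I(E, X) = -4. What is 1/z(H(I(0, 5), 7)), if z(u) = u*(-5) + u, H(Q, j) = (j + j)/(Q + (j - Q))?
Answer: -⅛ ≈ -0.12500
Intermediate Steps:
H(Q, j) = 2 (H(Q, j) = (2*j)/j = 2)
z(u) = -4*u (z(u) = -5*u + u = -4*u)
1/z(H(I(0, 5), 7)) = 1/(-4*2) = 1/(-8) = -⅛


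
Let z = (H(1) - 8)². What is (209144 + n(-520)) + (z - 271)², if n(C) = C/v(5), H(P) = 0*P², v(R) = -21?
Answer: 5292373/21 ≈ 2.5202e+5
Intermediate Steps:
H(P) = 0
z = 64 (z = (0 - 8)² = (-8)² = 64)
n(C) = -C/21 (n(C) = C/(-21) = C*(-1/21) = -C/21)
(209144 + n(-520)) + (z - 271)² = (209144 - 1/21*(-520)) + (64 - 271)² = (209144 + 520/21) + (-207)² = 4392544/21 + 42849 = 5292373/21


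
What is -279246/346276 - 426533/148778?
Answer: -3379353616/919968763 ≈ -3.6733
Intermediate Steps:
-279246/346276 - 426533/148778 = -279246*1/346276 - 426533*1/148778 = -139623/173138 - 426533/148778 = -3379353616/919968763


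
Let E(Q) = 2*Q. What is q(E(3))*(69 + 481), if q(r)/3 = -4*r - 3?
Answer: -44550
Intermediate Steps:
q(r) = -9 - 12*r (q(r) = 3*(-4*r - 3) = 3*(-3 - 4*r) = -9 - 12*r)
q(E(3))*(69 + 481) = (-9 - 24*3)*(69 + 481) = (-9 - 12*6)*550 = (-9 - 72)*550 = -81*550 = -44550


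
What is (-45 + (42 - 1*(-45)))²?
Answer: 1764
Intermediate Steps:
(-45 + (42 - 1*(-45)))² = (-45 + (42 + 45))² = (-45 + 87)² = 42² = 1764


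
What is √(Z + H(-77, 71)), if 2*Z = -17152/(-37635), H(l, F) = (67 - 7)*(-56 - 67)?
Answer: 2*I*√2613164810685/37635 ≈ 85.906*I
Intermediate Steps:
H(l, F) = -7380 (H(l, F) = 60*(-123) = -7380)
Z = 8576/37635 (Z = (-17152/(-37635))/2 = (-17152*(-1/37635))/2 = (½)*(17152/37635) = 8576/37635 ≈ 0.22787)
√(Z + H(-77, 71)) = √(8576/37635 - 7380) = √(-277737724/37635) = 2*I*√2613164810685/37635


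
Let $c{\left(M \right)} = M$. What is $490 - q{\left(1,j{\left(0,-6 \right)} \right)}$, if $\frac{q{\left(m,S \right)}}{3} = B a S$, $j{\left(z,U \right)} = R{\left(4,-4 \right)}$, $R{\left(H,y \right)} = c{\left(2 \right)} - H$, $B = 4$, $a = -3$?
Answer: $418$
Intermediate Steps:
$R{\left(H,y \right)} = 2 - H$
$j{\left(z,U \right)} = -2$ ($j{\left(z,U \right)} = 2 - 4 = -2$)
$q{\left(m,S \right)} = - 36 S$ ($q{\left(m,S \right)} = 3 \cdot 4 \left(- 3 S\right) = 3 \left(- 12 S\right) = - 36 S$)
$490 - q{\left(1,j{\left(0,-6 \right)} \right)} = 490 - \left(-36\right) \left(-2\right) = 490 - 72 = 418$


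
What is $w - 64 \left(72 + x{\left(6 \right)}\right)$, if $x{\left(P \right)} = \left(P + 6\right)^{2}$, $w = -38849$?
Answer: $-52673$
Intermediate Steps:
$x{\left(P \right)} = \left(6 + P\right)^{2}$
$w - 64 \left(72 + x{\left(6 \right)}\right) = -38849 - 64 \left(72 + \left(6 + 6\right)^{2}\right) = -38849 - 64 \left(72 + 12^{2}\right) = -38849 - 64 \left(72 + 144\right) = -38849 - 13824 = -52673$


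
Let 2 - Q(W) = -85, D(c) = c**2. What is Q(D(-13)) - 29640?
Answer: -29553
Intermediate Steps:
Q(W) = 87 (Q(W) = 2 - 1*(-85) = 2 + 85 = 87)
Q(D(-13)) - 29640 = 87 - 29640 = -29553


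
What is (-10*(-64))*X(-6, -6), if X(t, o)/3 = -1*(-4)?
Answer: 7680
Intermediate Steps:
X(t, o) = 12 (X(t, o) = 3*(-1*(-4)) = 3*4 = 12)
(-10*(-64))*X(-6, -6) = -10*(-64)*12 = 640*12 = 7680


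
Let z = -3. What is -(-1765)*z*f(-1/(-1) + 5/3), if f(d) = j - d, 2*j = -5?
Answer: 54715/2 ≈ 27358.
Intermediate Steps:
j = -5/2 (j = (½)*(-5) = -5/2 ≈ -2.5000)
f(d) = -5/2 - d
-(-1765)*z*f(-1/(-1) + 5/3) = -(-1765)*(-3*(-5/2 - (-1/(-1) + 5/3))) = -(-1765)*(-3*(-5/2 - (-1*(-1) + 5*(⅓)))) = -(-1765)*(-3*(-5/2 - (1 + 5/3))) = -(-1765)*(-3*(-5/2 - 1*8/3)) = -(-1765)*(-3*(-5/2 - 8/3)) = -(-1765)*(-3*(-31/6)) = -(-1765)*31/2 = -1*(-54715/2) = 54715/2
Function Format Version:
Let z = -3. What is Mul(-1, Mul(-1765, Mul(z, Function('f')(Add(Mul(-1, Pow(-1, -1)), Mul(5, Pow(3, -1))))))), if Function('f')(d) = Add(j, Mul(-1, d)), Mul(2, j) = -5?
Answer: Rational(54715, 2) ≈ 27358.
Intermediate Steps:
j = Rational(-5, 2) (j = Mul(Rational(1, 2), -5) = Rational(-5, 2) ≈ -2.5000)
Function('f')(d) = Add(Rational(-5, 2), Mul(-1, d))
Mul(-1, Mul(-1765, Mul(z, Function('f')(Add(Mul(-1, Pow(-1, -1)), Mul(5, Pow(3, -1))))))) = Mul(-1, Mul(-1765, Mul(-3, Add(Rational(-5, 2), Mul(-1, Add(Mul(-1, Pow(-1, -1)), Mul(5, Pow(3, -1)))))))) = Mul(-1, Mul(-1765, Mul(-3, Add(Rational(-5, 2), Mul(-1, Add(Mul(-1, -1), Mul(5, Rational(1, 3)))))))) = Mul(-1, Mul(-1765, Mul(-3, Add(Rational(-5, 2), Mul(-1, Add(1, Rational(5, 3))))))) = Mul(-1, Mul(-1765, Mul(-3, Add(Rational(-5, 2), Mul(-1, Rational(8, 3)))))) = Mul(-1, Mul(-1765, Mul(-3, Add(Rational(-5, 2), Rational(-8, 3))))) = Mul(-1, Mul(-1765, Mul(-3, Rational(-31, 6)))) = Mul(-1, Mul(-1765, Rational(31, 2))) = Mul(-1, Rational(-54715, 2)) = Rational(54715, 2)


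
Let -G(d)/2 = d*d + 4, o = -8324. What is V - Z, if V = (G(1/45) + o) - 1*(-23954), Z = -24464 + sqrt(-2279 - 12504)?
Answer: 81174148/2025 - I*sqrt(14783) ≈ 40086.0 - 121.59*I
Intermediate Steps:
G(d) = -8 - 2*d**2 (G(d) = -2*(d*d + 4) = -2*(d**2 + 4) = -2*(4 + d**2) = -8 - 2*d**2)
Z = -24464 + I*sqrt(14783) (Z = -24464 + sqrt(-14783) = -24464 + I*sqrt(14783) ≈ -24464.0 + 121.59*I)
V = 31634548/2025 (V = ((-8 - 2*(1/45)**2) - 8324) - 1*(-23954) = ((-8 - 2*(1/45)**2) - 8324) + 23954 = ((-8 - 2*1/2025) - 8324) + 23954 = ((-8 - 2/2025) - 8324) + 23954 = (-16202/2025 - 8324) + 23954 = -16872302/2025 + 23954 = 31634548/2025 ≈ 15622.)
V - Z = 31634548/2025 - (-24464 + I*sqrt(14783)) = 31634548/2025 + (24464 - I*sqrt(14783)) = 81174148/2025 - I*sqrt(14783)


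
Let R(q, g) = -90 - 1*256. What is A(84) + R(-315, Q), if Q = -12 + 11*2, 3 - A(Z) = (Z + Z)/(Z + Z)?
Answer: -344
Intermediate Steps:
A(Z) = 2 (A(Z) = 3 - (Z + Z)/(Z + Z) = 3 - 2*Z/(2*Z) = 3 - 2*Z*1/(2*Z) = 3 - 1*1 = 3 - 1 = 2)
Q = 10 (Q = -12 + 22 = 10)
R(q, g) = -346 (R(q, g) = -90 - 256 = -346)
A(84) + R(-315, Q) = 2 - 346 = -344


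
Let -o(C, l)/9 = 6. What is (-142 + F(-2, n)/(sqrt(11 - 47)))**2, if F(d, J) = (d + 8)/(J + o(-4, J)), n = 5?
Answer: (6958 - I)**2/2401 ≈ 20164.0 - 5.7959*I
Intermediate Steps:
o(C, l) = -54 (o(C, l) = -9*6 = -54)
F(d, J) = (8 + d)/(-54 + J) (F(d, J) = (d + 8)/(J - 54) = (8 + d)/(-54 + J))
(-142 + F(-2, n)/(sqrt(11 - 47)))**2 = (-142 + ((8 - 2)/(-54 + 5))/(sqrt(11 - 47)))**2 = (-142 + (6/(-49))/(sqrt(-36)))**2 = (-142 + (-1/49*6)/((6*I)))**2 = (-142 - (-1)*I/49)**2 = (-142 + I/49)**2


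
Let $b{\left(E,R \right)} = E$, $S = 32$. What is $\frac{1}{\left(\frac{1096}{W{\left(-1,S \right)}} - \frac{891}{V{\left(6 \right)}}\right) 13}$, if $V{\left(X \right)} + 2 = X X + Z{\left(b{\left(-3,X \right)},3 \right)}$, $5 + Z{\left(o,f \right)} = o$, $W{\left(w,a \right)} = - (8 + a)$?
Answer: $- \frac{10}{8017} \approx -0.0012474$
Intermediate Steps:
$W{\left(w,a \right)} = -8 - a$
$Z{\left(o,f \right)} = -5 + o$
$V{\left(X \right)} = -10 + X^{2}$ ($V{\left(X \right)} = -2 + \left(X X - 8\right) = -2 + \left(X^{2} - 8\right) = -2 + \left(-8 + X^{2}\right) = -10 + X^{2}$)
$\frac{1}{\left(\frac{1096}{W{\left(-1,S \right)}} - \frac{891}{V{\left(6 \right)}}\right) 13} = \frac{1}{\left(\frac{1096}{-8 - 32} - \frac{891}{-10 + 6^{2}}\right) 13} = \frac{1}{\left(\frac{1096}{-8 - 32} - \frac{891}{-10 + 36}\right) 13} = \frac{1}{\left(\frac{1096}{-40} - \frac{891}{26}\right) 13} = \frac{1}{\left(1096 \left(- \frac{1}{40}\right) - \frac{891}{26}\right) 13} = \frac{1}{\left(- \frac{137}{5} - \frac{891}{26}\right) 13} = \frac{1}{\left(- \frac{8017}{130}\right) 13} = \frac{1}{- \frac{8017}{10}} = - \frac{10}{8017}$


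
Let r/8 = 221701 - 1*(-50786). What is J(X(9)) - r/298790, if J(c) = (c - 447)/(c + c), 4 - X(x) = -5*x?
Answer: -83137057/7320355 ≈ -11.357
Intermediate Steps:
r = 2179896 (r = 8*(221701 - 1*(-50786)) = 8*(221701 + 50786) = 8*272487 = 2179896)
X(x) = 4 + 5*x (X(x) = 4 - (-5)*x = 4 + 5*x)
J(c) = (-447 + c)/(2*c) (J(c) = (-447 + c)/((2*c)) = (-447 + c)*(1/(2*c)) = (-447 + c)/(2*c))
J(X(9)) - r/298790 = (-447 + (4 + 5*9))/(2*(4 + 5*9)) - 2179896/298790 = (-447 + (4 + 45))/(2*(4 + 45)) - 2179896/298790 = (½)*(-447 + 49)/49 - 1*1089948/149395 = (½)*(1/49)*(-398) - 1089948/149395 = -199/49 - 1089948/149395 = -83137057/7320355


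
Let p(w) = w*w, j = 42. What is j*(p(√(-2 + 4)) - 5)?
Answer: -126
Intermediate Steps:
p(w) = w²
j*(p(√(-2 + 4)) - 5) = 42*((√(-2 + 4))² - 5) = 42*((√2)² - 5) = 42*(2 - 5) = 42*(-3) = -126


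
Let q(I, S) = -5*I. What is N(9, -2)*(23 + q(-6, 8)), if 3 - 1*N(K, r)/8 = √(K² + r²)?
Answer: 1272 - 424*√85 ≈ -2637.1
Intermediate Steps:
N(K, r) = 24 - 8*√(K² + r²)
N(9, -2)*(23 + q(-6, 8)) = (24 - 8*√(9² + (-2)²))*(23 - 5*(-6)) = (24 - 8*√(81 + 4))*(23 + 30) = (24 - 8*√85)*53 = 1272 - 424*√85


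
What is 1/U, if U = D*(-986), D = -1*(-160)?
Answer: -1/157760 ≈ -6.3387e-6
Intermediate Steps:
D = 160
U = -157760 (U = 160*(-986) = -157760)
1/U = 1/(-157760) = -1/157760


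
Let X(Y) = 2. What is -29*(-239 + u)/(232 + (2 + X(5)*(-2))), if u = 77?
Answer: 2349/115 ≈ 20.426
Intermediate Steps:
-29*(-239 + u)/(232 + (2 + X(5)*(-2))) = -29*(-239 + 77)/(232 + (2 + 2*(-2))) = -(-4698)/(232 + (2 - 4)) = -(-4698)/(232 - 2) = -(-4698)/230 = -29*(-81/115) = 2349/115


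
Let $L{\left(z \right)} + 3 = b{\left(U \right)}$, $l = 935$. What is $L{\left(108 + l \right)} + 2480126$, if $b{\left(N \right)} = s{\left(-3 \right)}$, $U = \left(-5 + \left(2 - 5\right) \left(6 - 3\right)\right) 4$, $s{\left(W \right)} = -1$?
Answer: $2480122$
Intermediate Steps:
$U = -56$ ($U = \left(-5 - 9\right) 4 = \left(-14\right) 4 = -56$)
$b{\left(N \right)} = -1$
$L{\left(z \right)} = -4$ ($L{\left(z \right)} = -3 - 1 = -4$)
$L{\left(108 + l \right)} + 2480126 = -4 + 2480126 = 2480122$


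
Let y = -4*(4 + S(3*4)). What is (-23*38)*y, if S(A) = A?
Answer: 55936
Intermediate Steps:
y = -64 (y = -4*(4 + 3*4) = -4*(4 + 12) = -4*16 = -64)
(-23*38)*y = -23*38*(-64) = -874*(-64) = 55936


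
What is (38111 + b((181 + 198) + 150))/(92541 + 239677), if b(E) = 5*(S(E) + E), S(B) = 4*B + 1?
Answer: 51341/332218 ≈ 0.15454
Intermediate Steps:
S(B) = 1 + 4*B
b(E) = 5 + 25*E (b(E) = 5*((1 + 4*E) + E) = 5*(1 + 5*E) = 5 + 25*E)
(38111 + b((181 + 198) + 150))/(92541 + 239677) = (38111 + (5 + 25*((181 + 198) + 150)))/(92541 + 239677) = (38111 + (5 + 25*(379 + 150)))/332218 = (38111 + (5 + 25*529))*(1/332218) = (38111 + (5 + 13225))*(1/332218) = (38111 + 13230)*(1/332218) = 51341*(1/332218) = 51341/332218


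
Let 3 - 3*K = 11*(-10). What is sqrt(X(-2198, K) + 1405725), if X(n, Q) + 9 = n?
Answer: sqrt(1403518) ≈ 1184.7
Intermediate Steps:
K = 113/3 (K = 1 - 11*(-10)/3 = 1 - 1/3*(-110) = 1 + 110/3 = 113/3 ≈ 37.667)
X(n, Q) = -9 + n
sqrt(X(-2198, K) + 1405725) = sqrt((-9 - 2198) + 1405725) = sqrt(-2207 + 1405725) = sqrt(1403518)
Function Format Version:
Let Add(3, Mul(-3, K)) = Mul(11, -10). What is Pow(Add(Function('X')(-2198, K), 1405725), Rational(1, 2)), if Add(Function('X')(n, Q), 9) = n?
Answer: Pow(1403518, Rational(1, 2)) ≈ 1184.7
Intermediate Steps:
K = Rational(113, 3) (K = Add(1, Mul(Rational(-1, 3), Mul(11, -10))) = Add(1, Mul(Rational(-1, 3), -110)) = Add(1, Rational(110, 3)) = Rational(113, 3) ≈ 37.667)
Function('X')(n, Q) = Add(-9, n)
Pow(Add(Function('X')(-2198, K), 1405725), Rational(1, 2)) = Pow(Add(Add(-9, -2198), 1405725), Rational(1, 2)) = Pow(Add(-2207, 1405725), Rational(1, 2)) = Pow(1403518, Rational(1, 2))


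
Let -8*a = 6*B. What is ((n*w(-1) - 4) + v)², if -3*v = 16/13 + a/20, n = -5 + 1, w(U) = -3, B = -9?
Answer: 544242241/9734400 ≈ 55.909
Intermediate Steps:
a = 27/4 (a = -3*(-9)/4 = -⅛*(-54) = 27/4 ≈ 6.7500)
n = -4
v = -1631/3120 (v = -(16/13 + (27/4)/20)/3 = -(16*(1/13) + (27/4)*(1/20))/3 = -(16/13 + 27/80)/3 = -⅓*1631/1040 = -1631/3120 ≈ -0.52276)
((n*w(-1) - 4) + v)² = ((-4*(-3) - 4) - 1631/3120)² = ((12 - 4) - 1631/3120)² = (8 - 1631/3120)² = (23329/3120)² = 544242241/9734400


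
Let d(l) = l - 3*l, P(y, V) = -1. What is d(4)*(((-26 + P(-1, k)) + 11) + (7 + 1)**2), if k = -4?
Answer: -384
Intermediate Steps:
d(l) = -2*l
d(4)*(((-26 + P(-1, k)) + 11) + (7 + 1)**2) = (-2*4)*(((-26 - 1) + 11) + (7 + 1)**2) = -8*((-27 + 11) + 8**2) = -8*(-16 + 64) = -8*48 = -384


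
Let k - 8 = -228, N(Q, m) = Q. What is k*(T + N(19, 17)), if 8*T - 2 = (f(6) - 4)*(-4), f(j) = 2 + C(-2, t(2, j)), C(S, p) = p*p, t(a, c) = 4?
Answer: -2695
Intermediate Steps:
C(S, p) = p²
k = -220 (k = 8 - 228 = -220)
f(j) = 18 (f(j) = 2 + 4² = 2 + 16 = 18)
T = -27/4 (T = ¼ + ((18 - 4)*(-4))/8 = ¼ + (14*(-4))/8 = ¼ + (⅛)*(-56) = ¼ - 7 = -27/4 ≈ -6.7500)
k*(T + N(19, 17)) = -220*(-27/4 + 19) = -220*49/4 = -2695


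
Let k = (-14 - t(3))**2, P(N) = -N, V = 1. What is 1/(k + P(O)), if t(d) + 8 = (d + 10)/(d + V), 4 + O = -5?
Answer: 16/1513 ≈ 0.010575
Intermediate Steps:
O = -9 (O = -4 - 5 = -9)
t(d) = -8 + (10 + d)/(1 + d) (t(d) = -8 + (d + 10)/(d + 1) = -8 + (10 + d)/(1 + d))
k = 1369/16 (k = (-14 - (2 - 7*3)/(1 + 3))**2 = (-14 - (2 - 21)/4)**2 = (-14 - (-19)/4)**2 = (-14 - 1*(-19/4))**2 = (-14 + 19/4)**2 = (-37/4)**2 = 1369/16 ≈ 85.563)
1/(k + P(O)) = 1/(1369/16 - 1*(-9)) = 1/(1369/16 + 9) = 1/(1513/16) = 16/1513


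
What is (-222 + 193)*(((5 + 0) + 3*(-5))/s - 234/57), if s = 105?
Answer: 48604/399 ≈ 121.81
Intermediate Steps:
(-222 + 193)*(((5 + 0) + 3*(-5))/s - 234/57) = (-222 + 193)*(((5 + 0) + 3*(-5))/105 - 234/57) = -29*((5 - 15)*(1/105) - 234*1/57) = -29*(-10*1/105 - 78/19) = -29*(-2/21 - 78/19) = -29*(-1676/399) = 48604/399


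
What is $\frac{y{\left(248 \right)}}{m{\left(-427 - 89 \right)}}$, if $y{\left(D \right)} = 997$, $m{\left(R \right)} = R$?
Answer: $- \frac{997}{516} \approx -1.9322$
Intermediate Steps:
$\frac{y{\left(248 \right)}}{m{\left(-427 - 89 \right)}} = \frac{997}{-427 - 89} = \frac{997}{-516} = 997 \left(- \frac{1}{516}\right) = - \frac{997}{516}$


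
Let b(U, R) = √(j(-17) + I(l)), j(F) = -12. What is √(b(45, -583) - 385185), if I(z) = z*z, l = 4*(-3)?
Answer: √(-385185 + 2*√33) ≈ 620.62*I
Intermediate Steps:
l = -12
I(z) = z²
b(U, R) = 2*√33 (b(U, R) = √(-12 + (-12)²) = √(-12 + 144) = √132 = 2*√33)
√(b(45, -583) - 385185) = √(2*√33 - 385185) = √(-385185 + 2*√33)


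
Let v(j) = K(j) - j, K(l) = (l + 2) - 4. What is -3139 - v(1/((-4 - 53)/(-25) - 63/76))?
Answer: -3137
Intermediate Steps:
K(l) = -2 + l (K(l) = (2 + l) - 4 = -2 + l)
v(j) = -2 (v(j) = (-2 + j) - j = -2)
-3139 - v(1/((-4 - 53)/(-25) - 63/76)) = -3139 - 1*(-2) = -3139 + 2 = -3137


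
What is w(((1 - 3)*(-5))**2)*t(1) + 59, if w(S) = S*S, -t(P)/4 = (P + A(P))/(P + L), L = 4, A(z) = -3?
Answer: 16059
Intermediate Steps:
t(P) = -4*(-3 + P)/(4 + P) (t(P) = -4*(P - 3)/(P + 4) = -4*(-3 + P)/(4 + P))
w(S) = S**2
w(((1 - 3)*(-5))**2)*t(1) + 59 = (((1 - 3)*(-5))**2)**2*(4*(3 - 1*1)/(4 + 1)) + 59 = ((-2*(-5))**2)**2*(4*(3 - 1)/5) + 59 = (10**2)**2*(4*(1/5)*2) + 59 = 100**2*(8/5) + 59 = 10000*(8/5) + 59 = 16000 + 59 = 16059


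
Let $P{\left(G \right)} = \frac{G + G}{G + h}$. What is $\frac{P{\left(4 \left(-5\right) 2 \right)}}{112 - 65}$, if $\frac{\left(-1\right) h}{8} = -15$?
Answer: $- \frac{1}{47} \approx -0.021277$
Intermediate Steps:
$h = 120$ ($h = \left(-8\right) \left(-15\right) = 120$)
$P{\left(G \right)} = \frac{2 G}{120 + G}$ ($P{\left(G \right)} = \frac{G + G}{G + 120} = \frac{2 G}{120 + G}$)
$\frac{P{\left(4 \left(-5\right) 2 \right)}}{112 - 65} = \frac{2 \cdot 4 \left(-5\right) 2 \frac{1}{120 + 4 \left(-5\right) 2}}{112 - 65} = \frac{2 \left(\left(-20\right) 2\right) \frac{1}{120 - 40}}{47} = \frac{2 \left(-40\right) \frac{1}{120 - 40}}{47} = \frac{2 \left(-40\right) \frac{1}{80}}{47} = \frac{1}{47} \left(-1\right) = - \frac{1}{47}$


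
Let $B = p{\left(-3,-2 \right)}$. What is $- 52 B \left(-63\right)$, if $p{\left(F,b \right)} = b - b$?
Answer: $0$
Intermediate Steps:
$p{\left(F,b \right)} = 0$
$B = 0$
$- 52 B \left(-63\right) = \left(-52\right) 0 \left(-63\right) = 0 \left(-63\right) = 0$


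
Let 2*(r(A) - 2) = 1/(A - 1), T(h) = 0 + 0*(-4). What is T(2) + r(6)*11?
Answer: 231/10 ≈ 23.100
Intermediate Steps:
T(h) = 0 (T(h) = 0 + 0 = 0)
r(A) = 2 + 1/(2*(-1 + A)) (r(A) = 2 + 1/(2*(A - 1)) = 2 + 1/(2*(-1 + A)))
T(2) + r(6)*11 = 0 + ((-3 + 4*6)/(2*(-1 + 6)))*11 = 0 + ((1/2)*(-3 + 24)/5)*11 = 0 + ((1/2)*(1/5)*21)*11 = 0 + (21/10)*11 = 0 + 231/10 = 231/10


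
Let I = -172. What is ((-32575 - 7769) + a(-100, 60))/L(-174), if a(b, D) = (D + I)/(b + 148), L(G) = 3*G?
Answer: 121039/1566 ≈ 77.292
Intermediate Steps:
a(b, D) = (-172 + D)/(148 + b) (a(b, D) = (D - 172)/(b + 148) = (-172 + D)/(148 + b))
((-32575 - 7769) + a(-100, 60))/L(-174) = ((-32575 - 7769) + (-172 + 60)/(148 - 100))/((3*(-174))) = (-40344 - 112/48)/(-522) = (-40344 + (1/48)*(-112))*(-1/522) = (-40344 - 7/3)*(-1/522) = -121039/3*(-1/522) = 121039/1566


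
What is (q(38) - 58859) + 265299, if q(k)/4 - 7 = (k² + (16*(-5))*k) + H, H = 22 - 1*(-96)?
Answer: 200556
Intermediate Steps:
H = 118 (H = 22 + 96 = 118)
q(k) = 500 - 320*k + 4*k² (q(k) = 28 + 4*((k² + (16*(-5))*k) + 118) = 28 + 4*((k² - 80*k) + 118) = 28 + 4*(118 + k² - 80*k) = 28 + (472 - 320*k + 4*k²) = 500 - 320*k + 4*k²)
(q(38) - 58859) + 265299 = ((500 - 320*38 + 4*38²) - 58859) + 265299 = ((500 - 12160 + 4*1444) - 58859) + 265299 = ((500 - 12160 + 5776) - 58859) + 265299 = (-5884 - 58859) + 265299 = -64743 + 265299 = 200556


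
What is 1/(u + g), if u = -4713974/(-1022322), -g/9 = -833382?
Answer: 511161/3833933745505 ≈ 1.3333e-7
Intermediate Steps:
g = 7500438 (g = -9*(-833382) = 7500438)
u = 2356987/511161 (u = -4713974*(-1/1022322) = 2356987/511161 ≈ 4.6110)
1/(u + g) = 1/(2356987/511161 + 7500438) = 1/(3833933745505/511161) = 511161/3833933745505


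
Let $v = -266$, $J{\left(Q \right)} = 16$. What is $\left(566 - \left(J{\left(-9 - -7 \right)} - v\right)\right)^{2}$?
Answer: $80656$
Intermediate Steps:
$\left(566 - \left(J{\left(-9 - -7 \right)} - v\right)\right)^{2} = \left(566 - \left(16 - -266\right)\right)^{2} = \left(566 - \left(16 + 266\right)\right)^{2} = \left(566 - 282\right)^{2} = 284^{2} = 80656$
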